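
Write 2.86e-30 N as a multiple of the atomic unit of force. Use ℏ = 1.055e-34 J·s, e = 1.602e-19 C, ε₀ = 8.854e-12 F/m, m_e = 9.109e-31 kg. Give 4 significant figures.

3.479e-23

atomic unit of force: F_au = E_h/a₀ = m_e²e⁶/((4πε₀)³ℏ⁴) = 8.220e-8 N.
2.86e-30 / 8.220e-8 = 3.479e-23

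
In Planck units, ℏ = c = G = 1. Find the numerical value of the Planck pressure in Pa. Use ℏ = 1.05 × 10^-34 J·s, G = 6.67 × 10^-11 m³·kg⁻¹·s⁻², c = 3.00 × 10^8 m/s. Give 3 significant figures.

From ℏ = c = G = 1 the pressure scale is p_P = c⁷/(ℏG²).
  = 2.19 × 10^59 / 4.67 × 10^-55
  = 4.68 × 10^113 Pa

4.68 × 10^113 Pa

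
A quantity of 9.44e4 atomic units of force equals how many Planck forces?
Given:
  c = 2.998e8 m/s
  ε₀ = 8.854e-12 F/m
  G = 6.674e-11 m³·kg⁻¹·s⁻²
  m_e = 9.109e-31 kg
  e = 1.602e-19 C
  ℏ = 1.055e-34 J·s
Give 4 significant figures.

6.410e-47

atomic unit of force: F_au = E_h/a₀ = m_e²e⁶/((4πε₀)³ℏ⁴) = 8.220e-8 N
Planck force: F_P = c⁴/G = 1.210e44 N
9.44e4 × 8.220e-8 / 1.210e44 = 6.410e-47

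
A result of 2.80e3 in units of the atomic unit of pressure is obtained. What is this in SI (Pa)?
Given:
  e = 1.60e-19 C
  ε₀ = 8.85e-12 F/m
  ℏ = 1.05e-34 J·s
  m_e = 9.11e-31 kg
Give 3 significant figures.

One atomic unit of pressure: P_au = E_h/a₀³ = m_e⁴e¹⁰/((4πε₀)⁵ℏ⁸) = 3.01e13 Pa.
2.80e3 × 3.01e13 Pa = 8.44e16 Pa

8.44e16 Pa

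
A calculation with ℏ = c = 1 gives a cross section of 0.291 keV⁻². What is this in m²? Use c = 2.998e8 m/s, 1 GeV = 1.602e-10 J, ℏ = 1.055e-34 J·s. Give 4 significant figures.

1.134e-20 m²

Area is [L]² = [E]⁻²·(ℏc)²; restore (ℏc)².
1 GeV⁻² → (ℏc)² × (1 GeV in J)⁻² = 3.898e-32 m².
Convert the energy scale: 0.291 keV⁻² = 2.91e11 GeV⁻².
Result: 2.91e11 × 3.898e-32 = 1.134e-20 m².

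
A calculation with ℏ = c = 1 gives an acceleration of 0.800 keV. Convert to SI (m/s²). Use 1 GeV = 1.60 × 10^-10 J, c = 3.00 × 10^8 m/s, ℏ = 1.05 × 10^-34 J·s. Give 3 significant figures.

Acceleration is [L]/[T]² = c·[E]/ℏ.
1 GeV → c/ℏ × (1 GeV in J) = 4.57 × 10^32 m/s².
Convert the energy scale: 0.800 keV = 8.00 × 10^-7 GeV.
Result: 8.00 × 10^-7 × 4.57 × 10^32 = 3.66 × 10^26 m/s².

3.66 × 10^26 m/s²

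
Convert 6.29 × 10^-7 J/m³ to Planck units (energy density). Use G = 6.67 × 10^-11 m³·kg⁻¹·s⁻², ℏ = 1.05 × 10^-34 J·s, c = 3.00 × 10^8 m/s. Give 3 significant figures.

Planck energy density: u_P = c⁷/(ℏG²) = 4.68 × 10^113 J/m³.
6.29 × 10^-7 / 4.68 × 10^113 = 1.34 × 10^-120

1.34 × 10^-120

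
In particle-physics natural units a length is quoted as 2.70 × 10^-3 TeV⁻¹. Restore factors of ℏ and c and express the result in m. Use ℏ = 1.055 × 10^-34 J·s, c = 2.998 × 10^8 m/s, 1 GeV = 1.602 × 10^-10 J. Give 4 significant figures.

A length is [E]⁻¹ in ℏ=c=1; restore one factor of ℏc.
1 GeV⁻¹ → ℏc × (1 GeV in J)⁻¹ = 1.974 × 10^-16 m.
Convert the energy scale: 2.70 × 10^-3 TeV⁻¹ = 2.70 × 10^-6 GeV⁻¹.
Result: 2.70 × 10^-6 × 1.974 × 10^-16 = 5.331 × 10^-22 m.

5.331 × 10^-22 m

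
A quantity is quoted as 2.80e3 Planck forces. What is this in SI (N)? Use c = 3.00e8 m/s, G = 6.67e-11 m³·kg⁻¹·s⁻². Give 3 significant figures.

3.40e47 N

One Planck force: F_P = c⁴/G = 1.21e44 N.
2.80e3 × 1.21e44 N = 3.40e47 N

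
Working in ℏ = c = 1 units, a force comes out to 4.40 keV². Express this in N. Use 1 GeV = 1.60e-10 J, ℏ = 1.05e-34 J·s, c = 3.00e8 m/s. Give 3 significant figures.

3.58e-6 N

Force is [E]/[L] = [E]²/(ℏc); restore (ℏc)⁻¹.
1 GeV² → 1/(ℏc) × (1 GeV in J)² = 8.13e5 N.
Convert the energy scale: 4.40 keV² = 4.40e-12 GeV².
Result: 4.40e-12 × 8.13e5 = 3.58e-6 N.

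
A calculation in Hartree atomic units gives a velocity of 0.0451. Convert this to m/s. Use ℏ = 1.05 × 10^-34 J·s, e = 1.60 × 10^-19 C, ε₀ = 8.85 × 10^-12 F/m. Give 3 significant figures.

One atomic unit of velocity: v_au = e²/(4πε₀ℏ) = 2.19 × 10^6 m/s.
0.0451 × 2.19 × 10^6 m/s = 9.89 × 10^4 m/s

9.89 × 10^4 m/s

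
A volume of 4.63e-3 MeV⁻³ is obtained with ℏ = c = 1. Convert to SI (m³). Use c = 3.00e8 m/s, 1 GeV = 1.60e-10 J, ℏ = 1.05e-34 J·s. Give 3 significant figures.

Volume is [L]³ = [E]⁻³·(ℏc)³.
1 GeV⁻³ → (ℏc)³ × (1 GeV in J)⁻³ = 7.63e-48 m³.
Convert the energy scale: 4.63e-3 MeV⁻³ = 4.63e6 GeV⁻³.
Result: 4.63e6 × 7.63e-48 = 3.53e-41 m³.

3.53e-41 m³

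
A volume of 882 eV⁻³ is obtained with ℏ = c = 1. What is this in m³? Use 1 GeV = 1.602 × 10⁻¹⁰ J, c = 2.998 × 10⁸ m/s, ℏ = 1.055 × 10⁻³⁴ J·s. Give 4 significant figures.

6.788 × 10⁻¹⁸ m³

Volume is [L]³ = [E]⁻³·(ℏc)³.
1 GeV⁻³ → (ℏc)³ × (1 GeV in J)⁻³ = 7.696 × 10⁻⁴⁸ m³.
Convert the energy scale: 882 eV⁻³ = 8.82 × 10²⁹ GeV⁻³.
Result: 8.82 × 10²⁹ × 7.696 × 10⁻⁴⁸ = 6.788 × 10⁻¹⁸ m³.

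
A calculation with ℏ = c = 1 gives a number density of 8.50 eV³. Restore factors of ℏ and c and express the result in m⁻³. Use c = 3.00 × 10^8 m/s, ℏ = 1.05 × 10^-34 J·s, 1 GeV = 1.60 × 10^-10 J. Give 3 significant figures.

1.11 × 10^21 m⁻³

Number density is [L]⁻³ = [E]³/(ℏc)³.
1 GeV³ → 1/(ℏc)³ × (1 GeV in J)³ = 1.31 × 10^47 m⁻³.
Convert the energy scale: 8.50 eV³ = 8.50 × 10^-27 GeV³.
Result: 8.50 × 10^-27 × 1.31 × 10^47 = 1.11 × 10^21 m⁻³.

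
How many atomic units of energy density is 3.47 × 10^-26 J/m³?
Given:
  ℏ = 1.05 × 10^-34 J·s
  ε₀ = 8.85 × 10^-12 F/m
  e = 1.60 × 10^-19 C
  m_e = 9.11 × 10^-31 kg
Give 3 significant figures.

atomic unit of energy density: u_au = E_h/a₀³ = m_e⁴e¹⁰/((4πε₀)⁵ℏ⁸) = 3.01 × 10^13 J/m³.
3.47 × 10^-26 / 3.01 × 10^13 = 1.15 × 10^-39

1.15 × 10^-39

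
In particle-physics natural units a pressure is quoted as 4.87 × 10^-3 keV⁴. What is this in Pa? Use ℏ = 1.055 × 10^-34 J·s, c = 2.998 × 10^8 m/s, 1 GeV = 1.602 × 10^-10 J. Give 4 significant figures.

Pressure is [E]/[L]³ = [E]⁴/(ℏc)³.
1 GeV⁴ → 1/(ℏc)³ × (1 GeV in J)⁴ = 2.082 × 10^37 Pa.
Convert the energy scale: 4.87 × 10^-3 keV⁴ = 4.87 × 10^-27 GeV⁴.
Result: 4.87 × 10^-27 × 2.082 × 10^37 = 1.014 × 10^11 Pa.

1.014 × 10^11 Pa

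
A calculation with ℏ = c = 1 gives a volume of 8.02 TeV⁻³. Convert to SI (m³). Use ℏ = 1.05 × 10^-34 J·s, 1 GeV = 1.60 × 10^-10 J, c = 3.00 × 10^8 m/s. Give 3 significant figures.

6.12 × 10^-56 m³

Volume is [L]³ = [E]⁻³·(ℏc)³.
1 GeV⁻³ → (ℏc)³ × (1 GeV in J)⁻³ = 7.63 × 10^-48 m³.
Convert the energy scale: 8.02 TeV⁻³ = 8.02 × 10^-9 GeV⁻³.
Result: 8.02 × 10^-9 × 7.63 × 10^-48 = 6.12 × 10^-56 m³.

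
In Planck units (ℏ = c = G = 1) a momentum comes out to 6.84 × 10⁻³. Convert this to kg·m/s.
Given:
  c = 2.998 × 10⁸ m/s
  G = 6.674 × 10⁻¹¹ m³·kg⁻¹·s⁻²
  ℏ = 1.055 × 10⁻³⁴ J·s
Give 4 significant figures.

One Planck momentum: p_P = √(ℏc³/G) = 6.527 kg·m/s.
6.84 × 10⁻³ × 6.527 kg·m/s = 0.04464 kg·m/s

0.04464 kg·m/s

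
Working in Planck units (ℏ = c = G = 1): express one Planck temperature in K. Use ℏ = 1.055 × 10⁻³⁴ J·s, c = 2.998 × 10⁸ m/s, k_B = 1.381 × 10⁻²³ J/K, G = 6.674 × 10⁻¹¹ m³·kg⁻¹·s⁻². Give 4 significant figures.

The unique combination of the constants set to 1 with dimensions of temperature is T_P = √(ℏc⁵/G) / k_B.
  = √(3.828 × 10¹⁸) × 7.241 × 10²²
  = 1.417 × 10³² K

1.417 × 10³² K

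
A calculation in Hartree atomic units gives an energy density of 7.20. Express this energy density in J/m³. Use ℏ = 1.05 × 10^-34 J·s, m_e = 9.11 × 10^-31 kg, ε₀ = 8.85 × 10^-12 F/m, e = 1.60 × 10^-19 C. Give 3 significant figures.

One atomic unit of energy density: u_au = E_h/a₀³ = m_e⁴e¹⁰/((4πε₀)⁵ℏ⁸) = 3.01 × 10^13 J/m³.
7.20 × 3.01 × 10^13 J/m³ = 2.17 × 10^14 J/m³

2.17 × 10^14 J/m³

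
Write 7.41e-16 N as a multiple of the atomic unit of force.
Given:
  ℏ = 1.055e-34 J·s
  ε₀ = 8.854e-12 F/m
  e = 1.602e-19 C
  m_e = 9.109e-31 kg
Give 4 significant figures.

atomic unit of force: F_au = E_h/a₀ = m_e²e⁶/((4πε₀)³ℏ⁴) = 8.220e-8 N.
7.41e-16 / 8.220e-8 = 9.015e-9

9.015e-9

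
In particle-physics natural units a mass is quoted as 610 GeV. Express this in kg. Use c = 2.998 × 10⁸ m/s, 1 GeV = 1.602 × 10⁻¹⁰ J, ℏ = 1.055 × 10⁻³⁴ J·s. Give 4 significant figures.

1.087 × 10⁻²⁴ kg

Mass is [E]/c²; divide by c².
1 GeV → 1/c² × (1 GeV in J) = 1.782 × 10⁻²⁷ kg.
Result: 610 × 1.782 × 10⁻²⁷ = 1.087 × 10⁻²⁴ kg.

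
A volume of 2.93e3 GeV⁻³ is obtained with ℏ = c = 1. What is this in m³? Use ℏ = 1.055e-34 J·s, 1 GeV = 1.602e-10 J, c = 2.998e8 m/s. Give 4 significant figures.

2.255e-44 m³

Volume is [L]³ = [E]⁻³·(ℏc)³.
1 GeV⁻³ → (ℏc)³ × (1 GeV in J)⁻³ = 7.696e-48 m³.
Result: 2.93e3 × 7.696e-48 = 2.255e-44 m³.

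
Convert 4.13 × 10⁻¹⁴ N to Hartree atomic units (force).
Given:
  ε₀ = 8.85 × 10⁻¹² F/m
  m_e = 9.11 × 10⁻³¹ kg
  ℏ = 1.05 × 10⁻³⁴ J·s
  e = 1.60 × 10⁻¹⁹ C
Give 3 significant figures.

atomic unit of force: F_au = E_h/a₀ = m_e²e⁶/((4πε₀)³ℏ⁴) = 8.33 × 10⁻⁸ N.
4.13 × 10⁻¹⁴ / 8.33 × 10⁻⁸ = 4.96 × 10⁻⁷

4.96 × 10⁻⁷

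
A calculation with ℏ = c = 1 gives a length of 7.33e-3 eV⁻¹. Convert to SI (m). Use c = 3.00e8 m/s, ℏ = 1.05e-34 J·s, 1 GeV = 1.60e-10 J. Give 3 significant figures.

1.44e-9 m

A length is [E]⁻¹ in ℏ=c=1; restore one factor of ℏc.
1 GeV⁻¹ → ℏc × (1 GeV in J)⁻¹ = 1.97e-16 m.
Convert the energy scale: 7.33e-3 eV⁻¹ = 7.33e6 GeV⁻¹.
Result: 7.33e6 × 1.97e-16 = 1.44e-9 m.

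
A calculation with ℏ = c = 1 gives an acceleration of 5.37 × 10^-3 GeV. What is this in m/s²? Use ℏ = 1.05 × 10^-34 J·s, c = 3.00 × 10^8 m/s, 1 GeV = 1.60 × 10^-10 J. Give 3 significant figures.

2.45 × 10^30 m/s²

Acceleration is [L]/[T]² = c·[E]/ℏ.
1 GeV → c/ℏ × (1 GeV in J) = 4.57 × 10^32 m/s².
Result: 5.37 × 10^-3 × 4.57 × 10^32 = 2.45 × 10^30 m/s².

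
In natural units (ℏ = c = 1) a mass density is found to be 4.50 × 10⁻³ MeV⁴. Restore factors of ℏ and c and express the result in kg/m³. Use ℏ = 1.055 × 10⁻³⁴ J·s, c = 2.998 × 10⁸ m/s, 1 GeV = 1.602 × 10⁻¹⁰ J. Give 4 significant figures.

Mass density is [E]/(c²[L]³) = [E]⁴/(ℏ³c⁵).
1 GeV⁴ → 1/(ℏ³c⁵) × (1 GeV in J)⁴ = 2.316 × 10²⁰ kg/m³.
Convert the energy scale: 4.50 × 10⁻³ MeV⁴ = 4.50 × 10⁻¹⁵ GeV⁴.
Result: 4.50 × 10⁻¹⁵ × 2.316 × 10²⁰ = 1.042 × 10⁶ kg/m³.

1.042 × 10⁶ kg/m³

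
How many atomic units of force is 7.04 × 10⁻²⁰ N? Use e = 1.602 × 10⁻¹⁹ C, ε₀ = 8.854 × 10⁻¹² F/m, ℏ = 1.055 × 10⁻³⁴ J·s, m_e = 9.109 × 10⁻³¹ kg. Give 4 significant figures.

8.565 × 10⁻¹³

atomic unit of force: F_au = E_h/a₀ = m_e²e⁶/((4πε₀)³ℏ⁴) = 8.220 × 10⁻⁸ N.
7.04 × 10⁻²⁰ / 8.220 × 10⁻⁸ = 8.565 × 10⁻¹³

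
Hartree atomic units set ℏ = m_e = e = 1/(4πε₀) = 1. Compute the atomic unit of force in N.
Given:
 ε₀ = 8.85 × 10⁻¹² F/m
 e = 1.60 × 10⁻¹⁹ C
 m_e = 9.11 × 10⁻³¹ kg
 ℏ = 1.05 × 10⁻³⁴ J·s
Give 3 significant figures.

The unique combination of the constants set to 1 with dimensions of force is F_au = E_h/a₀ = m_e²e⁶/((4πε₀)³ℏ⁴).
E_h = 4.38 × 10⁻¹⁸ J
a₀ = 5.26 × 10⁻¹¹ m
E_h/a₀ = 8.33 × 10⁻⁸ N

8.33 × 10⁻⁸ N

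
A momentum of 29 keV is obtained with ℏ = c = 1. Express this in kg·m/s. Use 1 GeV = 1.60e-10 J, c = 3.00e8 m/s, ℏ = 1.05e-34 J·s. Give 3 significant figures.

Momentum is [E]/c; divide by c.
1 GeV → 1/c × (1 GeV in J) = 5.33e-19 kg·m/s.
Convert the energy scale: 29 keV = 2.90e-5 GeV.
Result: 2.90e-5 × 5.33e-19 = 1.55e-23 kg·m/s.

1.55e-23 kg·m/s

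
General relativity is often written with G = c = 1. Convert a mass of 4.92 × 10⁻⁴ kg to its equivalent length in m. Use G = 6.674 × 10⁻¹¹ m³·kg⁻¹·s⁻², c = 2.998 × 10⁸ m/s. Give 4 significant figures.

In G = c = 1 units mass has dimensions of length; the conversion factor is G/c².
4.92 × 10⁻⁴ kg × (G/c²) = 3.653 × 10⁻³¹ m

3.653 × 10⁻³¹ m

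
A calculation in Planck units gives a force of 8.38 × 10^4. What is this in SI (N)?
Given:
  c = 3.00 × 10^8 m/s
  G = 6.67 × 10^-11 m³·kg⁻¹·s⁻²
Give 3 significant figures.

One Planck force: F_P = c⁴/G = 1.21 × 10^44 N.
8.38 × 10^4 × 1.21 × 10^44 N = 1.02 × 10^49 N

1.02 × 10^49 N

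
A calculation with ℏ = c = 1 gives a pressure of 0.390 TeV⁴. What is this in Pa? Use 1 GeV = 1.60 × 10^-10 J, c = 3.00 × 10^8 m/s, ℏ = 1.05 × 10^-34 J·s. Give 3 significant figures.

Pressure is [E]/[L]³ = [E]⁴/(ℏc)³.
1 GeV⁴ → 1/(ℏc)³ × (1 GeV in J)⁴ = 2.10 × 10^37 Pa.
Convert the energy scale: 0.390 TeV⁴ = 3.90 × 10^11 GeV⁴.
Result: 3.90 × 10^11 × 2.10 × 10^37 = 8.18 × 10^48 Pa.

8.18 × 10^48 Pa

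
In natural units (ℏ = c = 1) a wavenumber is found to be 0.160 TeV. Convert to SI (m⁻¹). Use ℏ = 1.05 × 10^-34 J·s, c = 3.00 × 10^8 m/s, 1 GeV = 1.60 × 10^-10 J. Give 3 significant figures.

Inverse length is [E]/(ℏc).
1 GeV → 1/(ℏc) × (1 GeV in J) = 5.08 × 10^15 m⁻¹.
Convert the energy scale: 0.160 TeV = 160 GeV.
Result: 160 × 5.08 × 10^15 = 8.13 × 10^17 m⁻¹.

8.13 × 10^17 m⁻¹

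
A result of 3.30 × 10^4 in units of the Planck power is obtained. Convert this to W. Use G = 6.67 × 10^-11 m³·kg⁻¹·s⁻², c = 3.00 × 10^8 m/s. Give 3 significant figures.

One Planck power: P_P = c⁵/G = 3.64 × 10^52 W.
3.30 × 10^4 × 3.64 × 10^52 W = 1.20 × 10^57 W

1.20 × 10^57 W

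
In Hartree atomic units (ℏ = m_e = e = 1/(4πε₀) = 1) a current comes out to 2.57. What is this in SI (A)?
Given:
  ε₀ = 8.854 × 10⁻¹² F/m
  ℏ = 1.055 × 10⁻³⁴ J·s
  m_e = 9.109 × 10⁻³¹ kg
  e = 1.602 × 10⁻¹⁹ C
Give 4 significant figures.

0.01699 A

One atomic unit of electric current: I_au = e E_h/ℏ = m_e e⁵/((4πε₀)²ℏ³) = 6.612 × 10⁻³ A.
2.57 × 6.612 × 10⁻³ A = 0.01699 A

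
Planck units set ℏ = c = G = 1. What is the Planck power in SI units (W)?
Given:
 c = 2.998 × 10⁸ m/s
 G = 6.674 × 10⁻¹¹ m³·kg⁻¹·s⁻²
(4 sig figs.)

Dimensional analysis gives P_P = c⁵/G.
  = 2.422 × 10⁴² / 6.674 × 10⁻¹¹
  = 3.629 × 10⁵² W

3.629 × 10⁵² W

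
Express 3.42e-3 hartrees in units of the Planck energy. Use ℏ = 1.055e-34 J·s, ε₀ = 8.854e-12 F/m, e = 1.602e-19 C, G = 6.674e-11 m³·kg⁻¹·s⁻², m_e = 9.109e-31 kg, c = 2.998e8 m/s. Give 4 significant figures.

hartree: E_h = m_e e⁴/(4πε₀ℏ)² = 4.354e-18 J
Planck energy: E_P = √(ℏc⁵/G) = 1.957e9 J
3.42e-3 × 4.354e-18 / 1.957e9 = 7.611e-30

7.611e-30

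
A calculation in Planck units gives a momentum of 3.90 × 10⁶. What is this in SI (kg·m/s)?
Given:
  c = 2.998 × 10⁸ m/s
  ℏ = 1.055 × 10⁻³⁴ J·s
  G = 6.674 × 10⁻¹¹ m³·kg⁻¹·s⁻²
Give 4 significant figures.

One Planck momentum: p_P = √(ℏc³/G) = 6.527 kg·m/s.
3.90 × 10⁶ × 6.527 kg·m/s = 2.545 × 10⁷ kg·m/s

2.545 × 10⁷ kg·m/s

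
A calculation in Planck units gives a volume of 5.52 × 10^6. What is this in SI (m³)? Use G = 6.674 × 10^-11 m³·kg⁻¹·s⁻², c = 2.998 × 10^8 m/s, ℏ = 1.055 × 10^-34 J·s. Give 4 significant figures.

2.332 × 10^-98 m³

One Planck volume: V_P = (ℏG/c³)^(3/2) = 4.224 × 10^-105 m³.
5.52 × 10^6 × 4.224 × 10^-105 m³ = 2.332 × 10^-98 m³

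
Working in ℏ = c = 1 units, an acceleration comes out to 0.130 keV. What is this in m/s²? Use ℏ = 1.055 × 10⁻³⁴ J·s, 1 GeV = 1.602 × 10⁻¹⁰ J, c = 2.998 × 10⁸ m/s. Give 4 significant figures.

Acceleration is [L]/[T]² = c·[E]/ℏ.
1 GeV → c/ℏ × (1 GeV in J) = 4.552 × 10³² m/s².
Convert the energy scale: 0.130 keV = 1.30 × 10⁻⁷ GeV.
Result: 1.30 × 10⁻⁷ × 4.552 × 10³² = 5.918 × 10²⁵ m/s².

5.918 × 10²⁵ m/s²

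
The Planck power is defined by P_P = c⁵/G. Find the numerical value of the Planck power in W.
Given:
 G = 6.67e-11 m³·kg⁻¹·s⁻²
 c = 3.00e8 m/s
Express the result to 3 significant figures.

P_P = c⁵/G
  = 2.43e42 / 6.67e-11
  = 3.64e52 W

3.64e52 W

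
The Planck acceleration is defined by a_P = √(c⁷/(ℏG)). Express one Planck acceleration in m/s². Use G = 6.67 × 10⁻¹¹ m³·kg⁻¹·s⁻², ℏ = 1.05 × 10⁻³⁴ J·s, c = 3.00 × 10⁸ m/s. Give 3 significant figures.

a_P = √(c⁷/(ℏG))
  = √(3.12 × 10¹⁰³)
  = 5.59 × 10⁵¹ m/s²

5.59 × 10⁵¹ m/s²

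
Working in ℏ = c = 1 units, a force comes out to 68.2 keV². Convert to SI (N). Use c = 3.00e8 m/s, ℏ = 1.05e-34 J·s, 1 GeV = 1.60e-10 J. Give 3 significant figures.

5.54e-5 N

Force is [E]/[L] = [E]²/(ℏc); restore (ℏc)⁻¹.
1 GeV² → 1/(ℏc) × (1 GeV in J)² = 8.13e5 N.
Convert the energy scale: 68.2 keV² = 6.82e-11 GeV².
Result: 6.82e-11 × 8.13e5 = 5.54e-5 N.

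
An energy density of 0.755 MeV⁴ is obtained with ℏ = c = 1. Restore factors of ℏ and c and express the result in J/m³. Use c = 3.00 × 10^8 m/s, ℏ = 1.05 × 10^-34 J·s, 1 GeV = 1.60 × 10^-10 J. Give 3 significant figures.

1.58 × 10^25 J/m³

[E]/[L]³ = [E]⁴/(ℏc)³; restore (ℏc)⁻³.
1 GeV⁴ → 1/(ℏc)³ × (1 GeV in J)⁴ = 2.10 × 10^37 J/m³.
Convert the energy scale: 0.755 MeV⁴ = 7.55 × 10^-13 GeV⁴.
Result: 7.55 × 10^-13 × 2.10 × 10^37 = 1.58 × 10^25 J/m³.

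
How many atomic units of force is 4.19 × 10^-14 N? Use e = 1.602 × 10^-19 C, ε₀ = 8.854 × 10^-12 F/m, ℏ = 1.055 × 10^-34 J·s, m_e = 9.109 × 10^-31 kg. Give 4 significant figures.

5.097 × 10^-7

atomic unit of force: F_au = E_h/a₀ = m_e²e⁶/((4πε₀)³ℏ⁴) = 8.220 × 10^-8 N.
4.19 × 10^-14 / 8.220 × 10^-8 = 5.097 × 10^-7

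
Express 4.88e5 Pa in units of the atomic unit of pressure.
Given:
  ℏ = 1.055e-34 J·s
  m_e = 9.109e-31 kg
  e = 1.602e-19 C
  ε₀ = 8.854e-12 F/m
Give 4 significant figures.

1.666e-8

atomic unit of pressure: P_au = E_h/a₀³ = m_e⁴e¹⁰/((4πε₀)⁵ℏ⁸) = 2.929e13 Pa.
4.88e5 / 2.929e13 = 1.666e-8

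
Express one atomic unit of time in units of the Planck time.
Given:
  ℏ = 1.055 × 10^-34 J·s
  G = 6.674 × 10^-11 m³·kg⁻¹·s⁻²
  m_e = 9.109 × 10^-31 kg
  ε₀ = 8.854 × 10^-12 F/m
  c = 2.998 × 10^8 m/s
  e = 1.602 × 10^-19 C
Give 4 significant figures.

4.494 × 10^26

atomic unit of time: τ_au = (4πε₀)²ℏ³/(m_e e⁴) = 2.423 × 10^-17 s
Planck time: t_P = √(ℏG/c⁵) = 5.392 × 10^-44 s
ratio = 2.423 × 10^-17 / 5.392 × 10^-44 = 4.494 × 10^26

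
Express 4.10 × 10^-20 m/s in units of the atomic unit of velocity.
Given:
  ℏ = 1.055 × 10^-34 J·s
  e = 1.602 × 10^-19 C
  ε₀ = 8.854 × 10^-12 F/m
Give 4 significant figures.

1.875 × 10^-26

atomic unit of velocity: v_au = e²/(4πε₀ℏ) = 2.186 × 10^6 m/s.
4.10 × 10^-20 / 2.186 × 10^6 = 1.875 × 10^-26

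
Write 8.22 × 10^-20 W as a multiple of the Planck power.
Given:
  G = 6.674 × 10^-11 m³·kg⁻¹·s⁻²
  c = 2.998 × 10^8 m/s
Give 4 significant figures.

2.265 × 10^-72

Planck power: P_P = c⁵/G = 3.629 × 10^52 W.
8.22 × 10^-20 / 3.629 × 10^52 = 2.265 × 10^-72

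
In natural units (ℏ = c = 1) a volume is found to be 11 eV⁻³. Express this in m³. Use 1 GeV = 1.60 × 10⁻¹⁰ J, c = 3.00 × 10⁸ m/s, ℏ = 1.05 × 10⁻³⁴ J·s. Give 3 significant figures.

8.39 × 10⁻²⁰ m³

Volume is [L]³ = [E]⁻³·(ℏc)³.
1 GeV⁻³ → (ℏc)³ × (1 GeV in J)⁻³ = 7.63 × 10⁻⁴⁸ m³.
Convert the energy scale: 11 eV⁻³ = 1.10 × 10²⁸ GeV⁻³.
Result: 1.10 × 10²⁸ × 7.63 × 10⁻⁴⁸ = 8.39 × 10⁻²⁰ m³.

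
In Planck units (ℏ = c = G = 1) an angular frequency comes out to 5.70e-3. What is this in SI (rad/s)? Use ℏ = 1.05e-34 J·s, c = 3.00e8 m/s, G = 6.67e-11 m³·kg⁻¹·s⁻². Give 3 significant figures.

One Planck angular frequency: ω_P = √(c⁵/(ℏG)) = 1.86e43 rad/s.
5.70e-3 × 1.86e43 rad/s = 1.06e41 rad/s

1.06e41 rad/s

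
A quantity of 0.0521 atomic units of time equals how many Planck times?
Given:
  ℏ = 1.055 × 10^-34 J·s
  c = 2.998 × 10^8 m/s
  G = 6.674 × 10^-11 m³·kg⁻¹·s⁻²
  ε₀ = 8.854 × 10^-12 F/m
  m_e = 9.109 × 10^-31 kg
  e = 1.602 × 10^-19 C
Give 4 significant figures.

2.341 × 10^25

atomic unit of time: τ_au = (4πε₀)²ℏ³/(m_e e⁴) = 2.423 × 10^-17 s
Planck time: t_P = √(ℏG/c⁵) = 5.392 × 10^-44 s
0.0521 × 2.423 × 10^-17 / 5.392 × 10^-44 = 2.341 × 10^25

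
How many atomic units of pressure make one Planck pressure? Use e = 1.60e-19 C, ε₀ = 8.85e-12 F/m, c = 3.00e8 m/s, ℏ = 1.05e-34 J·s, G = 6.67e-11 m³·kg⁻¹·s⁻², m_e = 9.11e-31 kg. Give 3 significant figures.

1.55e100

Planck pressure: p_P = c⁷/(ℏG²) = 4.68e113 Pa
atomic unit of pressure: P_au = E_h/a₀³ = m_e⁴e¹⁰/((4πε₀)⁵ℏ⁸) = 3.01e13 Pa
ratio = 4.68e113 / 3.01e13 = 1.55e100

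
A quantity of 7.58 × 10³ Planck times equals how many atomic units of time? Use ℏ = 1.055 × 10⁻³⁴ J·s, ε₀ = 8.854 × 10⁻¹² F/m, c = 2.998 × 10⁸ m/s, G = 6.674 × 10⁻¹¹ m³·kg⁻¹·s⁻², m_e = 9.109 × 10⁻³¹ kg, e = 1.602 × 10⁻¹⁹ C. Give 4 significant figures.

Planck time: t_P = √(ℏG/c⁵) = 5.392 × 10⁻⁴⁴ s
atomic unit of time: τ_au = (4πε₀)²ℏ³/(m_e e⁴) = 2.423 × 10⁻¹⁷ s
7.58 × 10³ × 5.392 × 10⁻⁴⁴ / 2.423 × 10⁻¹⁷ = 1.687 × 10⁻²³

1.687 × 10⁻²³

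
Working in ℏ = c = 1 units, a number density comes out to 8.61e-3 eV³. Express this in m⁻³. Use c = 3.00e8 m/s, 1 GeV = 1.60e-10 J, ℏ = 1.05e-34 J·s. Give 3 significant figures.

1.13e18 m⁻³

Number density is [L]⁻³ = [E]³/(ℏc)³.
1 GeV³ → 1/(ℏc)³ × (1 GeV in J)³ = 1.31e47 m⁻³.
Convert the energy scale: 8.61e-3 eV³ = 8.61e-30 GeV³.
Result: 8.61e-30 × 1.31e47 = 1.13e18 m⁻³.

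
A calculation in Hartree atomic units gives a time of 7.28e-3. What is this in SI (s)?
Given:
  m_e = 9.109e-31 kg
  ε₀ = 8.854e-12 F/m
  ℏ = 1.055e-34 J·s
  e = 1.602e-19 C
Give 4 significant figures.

One atomic unit of time: τ_au = (4πε₀)²ℏ³/(m_e e⁴) = 2.423e-17 s.
7.28e-3 × 2.423e-17 s = 1.764e-19 s

1.764e-19 s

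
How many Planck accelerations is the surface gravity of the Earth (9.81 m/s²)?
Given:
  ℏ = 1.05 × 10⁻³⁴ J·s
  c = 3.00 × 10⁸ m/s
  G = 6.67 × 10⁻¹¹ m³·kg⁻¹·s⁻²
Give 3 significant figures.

1.76 × 10⁻⁵¹

Planck acceleration: a_P = √(c⁷/(ℏG)) = 5.59 × 10⁵¹ m/s².
9.81 / 5.59 × 10⁵¹ = 1.76 × 10⁻⁵¹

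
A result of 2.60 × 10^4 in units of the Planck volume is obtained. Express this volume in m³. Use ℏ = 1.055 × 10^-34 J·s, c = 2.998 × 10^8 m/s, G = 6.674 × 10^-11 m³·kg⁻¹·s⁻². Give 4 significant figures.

One Planck volume: V_P = (ℏG/c³)^(3/2) = 4.224 × 10^-105 m³.
2.60 × 10^4 × 4.224 × 10^-105 m³ = 1.098 × 10^-100 m³

1.098 × 10^-100 m³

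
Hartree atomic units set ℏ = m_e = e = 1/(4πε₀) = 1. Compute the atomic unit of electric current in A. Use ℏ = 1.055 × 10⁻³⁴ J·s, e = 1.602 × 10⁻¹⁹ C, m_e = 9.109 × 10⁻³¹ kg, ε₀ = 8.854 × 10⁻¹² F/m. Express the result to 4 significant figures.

From ℏ = m_e = e = 1/(4πε₀) = 1 the current scale is I_au = e E_h/ℏ = m_e e⁵/((4πε₀)²ℏ³).
E_h = 4.354 × 10⁻¹⁸ J
e·E_h/ℏ = 6.612 × 10⁻³ A

6.612 × 10⁻³ A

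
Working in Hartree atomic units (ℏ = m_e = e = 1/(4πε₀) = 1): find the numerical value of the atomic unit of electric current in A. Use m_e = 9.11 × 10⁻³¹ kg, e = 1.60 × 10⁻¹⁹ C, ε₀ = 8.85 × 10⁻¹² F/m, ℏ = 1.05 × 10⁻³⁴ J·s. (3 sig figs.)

6.67 × 10⁻³ A

Dimensional analysis gives I_au = e E_h/ℏ = m_e e⁵/((4πε₀)²ℏ³).
E_h = 4.38 × 10⁻¹⁸ J
e·E_h/ℏ = 6.67 × 10⁻³ A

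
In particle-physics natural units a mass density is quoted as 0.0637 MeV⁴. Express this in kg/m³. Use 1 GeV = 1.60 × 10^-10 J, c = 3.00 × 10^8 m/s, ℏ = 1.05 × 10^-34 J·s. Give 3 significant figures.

Mass density is [E]/(c²[L]³) = [E]⁴/(ℏ³c⁵).
1 GeV⁴ → 1/(ℏ³c⁵) × (1 GeV in J)⁴ = 2.33 × 10^20 kg/m³.
Convert the energy scale: 0.0637 MeV⁴ = 6.37 × 10^-14 GeV⁴.
Result: 6.37 × 10^-14 × 2.33 × 10^20 = 1.48 × 10^7 kg/m³.

1.48 × 10^7 kg/m³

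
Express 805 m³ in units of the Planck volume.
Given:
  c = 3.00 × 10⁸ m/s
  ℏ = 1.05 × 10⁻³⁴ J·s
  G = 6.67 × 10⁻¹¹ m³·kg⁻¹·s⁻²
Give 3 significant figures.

1.93 × 10¹⁰⁷

Planck volume: V_P = (ℏG/c³)^(3/2) = 4.18 × 10⁻¹⁰⁵ m³.
805 / 4.18 × 10⁻¹⁰⁵ = 1.93 × 10¹⁰⁷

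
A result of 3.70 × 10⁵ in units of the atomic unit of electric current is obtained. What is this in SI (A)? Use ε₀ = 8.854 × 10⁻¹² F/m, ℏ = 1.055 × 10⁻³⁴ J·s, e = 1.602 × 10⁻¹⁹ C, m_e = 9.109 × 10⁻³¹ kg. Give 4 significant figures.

One atomic unit of electric current: I_au = e E_h/ℏ = m_e e⁵/((4πε₀)²ℏ³) = 6.612 × 10⁻³ A.
3.70 × 10⁵ × 6.612 × 10⁻³ A = 2.446 × 10³ A

2.446 × 10³ A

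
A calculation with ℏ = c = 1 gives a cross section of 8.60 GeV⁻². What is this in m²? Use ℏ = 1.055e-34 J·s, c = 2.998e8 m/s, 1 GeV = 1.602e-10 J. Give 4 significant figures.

Area is [L]² = [E]⁻²·(ℏc)²; restore (ℏc)².
1 GeV⁻² → (ℏc)² × (1 GeV in J)⁻² = 3.898e-32 m².
Result: 8.60 × 3.898e-32 = 3.352e-31 m².

3.352e-31 m²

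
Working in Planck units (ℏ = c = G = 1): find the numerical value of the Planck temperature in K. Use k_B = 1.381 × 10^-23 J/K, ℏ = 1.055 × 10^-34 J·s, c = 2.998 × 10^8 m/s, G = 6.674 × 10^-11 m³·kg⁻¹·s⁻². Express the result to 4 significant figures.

1.417 × 10^32 K

Dimensional analysis gives T_P = √(ℏc⁵/G) / k_B.
  = √(3.828 × 10^18) × 7.241 × 10^22
  = 1.417 × 10^32 K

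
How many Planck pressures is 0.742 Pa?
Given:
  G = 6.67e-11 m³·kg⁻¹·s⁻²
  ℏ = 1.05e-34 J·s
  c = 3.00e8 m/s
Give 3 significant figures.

Planck pressure: p_P = c⁷/(ℏG²) = 4.68e113 Pa.
0.742 / 4.68e113 = 1.58e-114

1.58e-114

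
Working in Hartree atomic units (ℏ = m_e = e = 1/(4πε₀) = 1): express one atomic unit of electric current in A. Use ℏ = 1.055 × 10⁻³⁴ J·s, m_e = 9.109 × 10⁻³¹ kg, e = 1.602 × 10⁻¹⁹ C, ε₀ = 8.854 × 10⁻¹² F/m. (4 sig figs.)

6.612 × 10⁻³ A

The unique combination of the constants set to 1 with dimensions of current is I_au = e E_h/ℏ = m_e e⁵/((4πε₀)²ℏ³).
E_h = 4.354 × 10⁻¹⁸ J
e·E_h/ℏ = 6.612 × 10⁻³ A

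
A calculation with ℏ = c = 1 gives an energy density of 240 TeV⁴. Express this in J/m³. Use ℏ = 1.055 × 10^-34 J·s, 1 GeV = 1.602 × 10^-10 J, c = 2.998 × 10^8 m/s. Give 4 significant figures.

[E]/[L]³ = [E]⁴/(ℏc)³; restore (ℏc)⁻³.
1 GeV⁴ → 1/(ℏc)³ × (1 GeV in J)⁴ = 2.082 × 10^37 J/m³.
Convert the energy scale: 240 TeV⁴ = 2.40 × 10^14 GeV⁴.
Result: 2.40 × 10^14 × 2.082 × 10^37 = 4.996 × 10^51 J/m³.

4.996 × 10^51 J/m³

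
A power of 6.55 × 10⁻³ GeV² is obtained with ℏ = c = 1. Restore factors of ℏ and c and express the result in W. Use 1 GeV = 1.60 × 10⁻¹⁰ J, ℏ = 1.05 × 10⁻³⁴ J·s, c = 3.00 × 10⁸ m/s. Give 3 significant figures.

Power is [E]/[T] = [E]²/ℏ.
1 GeV² → 1/ℏ × (1 GeV in J)² = 2.44 × 10¹⁴ W.
Result: 6.55 × 10⁻³ × 2.44 × 10¹⁴ = 1.60 × 10¹² W.

1.60 × 10¹² W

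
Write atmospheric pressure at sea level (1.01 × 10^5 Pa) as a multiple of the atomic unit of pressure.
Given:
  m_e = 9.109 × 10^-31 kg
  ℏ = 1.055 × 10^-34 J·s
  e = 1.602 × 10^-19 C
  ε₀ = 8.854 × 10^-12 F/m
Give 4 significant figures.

atomic unit of pressure: P_au = E_h/a₀³ = m_e⁴e¹⁰/((4πε₀)⁵ℏ⁸) = 2.929 × 10^13 Pa.
1.01 × 10^5 / 2.929 × 10^13 = 3.448 × 10^-9

3.448 × 10^-9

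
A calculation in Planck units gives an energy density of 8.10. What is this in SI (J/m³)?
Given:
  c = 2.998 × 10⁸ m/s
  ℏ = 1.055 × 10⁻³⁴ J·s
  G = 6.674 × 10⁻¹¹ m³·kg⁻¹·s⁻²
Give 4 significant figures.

One Planck energy density: u_P = c⁷/(ℏG²) = 4.632 × 10¹¹³ J/m³.
8.10 × 4.632 × 10¹¹³ J/m³ = 3.752 × 10¹¹⁴ J/m³

3.752 × 10¹¹⁴ J/m³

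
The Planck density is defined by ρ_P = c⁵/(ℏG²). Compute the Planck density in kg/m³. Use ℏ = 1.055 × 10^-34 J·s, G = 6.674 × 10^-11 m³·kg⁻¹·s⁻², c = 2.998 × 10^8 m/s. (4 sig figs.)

ρ_P = c⁵/(ℏG²)
  = 2.422 × 10^42 / 4.699 × 10^-55
  = 5.154 × 10^96 kg/m³

5.154 × 10^96 kg/m³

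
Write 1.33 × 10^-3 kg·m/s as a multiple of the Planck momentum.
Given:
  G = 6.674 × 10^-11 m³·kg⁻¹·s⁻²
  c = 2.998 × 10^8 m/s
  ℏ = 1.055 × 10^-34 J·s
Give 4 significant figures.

Planck momentum: p_P = √(ℏc³/G) = 6.527 kg·m/s.
1.33 × 10^-3 / 6.527 = 2.038 × 10^-4

2.038 × 10^-4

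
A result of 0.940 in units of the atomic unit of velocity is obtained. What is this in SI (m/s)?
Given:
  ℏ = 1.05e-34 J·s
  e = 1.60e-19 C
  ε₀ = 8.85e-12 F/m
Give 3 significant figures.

One atomic unit of velocity: v_au = e²/(4πε₀ℏ) = 2.19e6 m/s.
0.940 × 2.19e6 m/s = 2.06e6 m/s

2.06e6 m/s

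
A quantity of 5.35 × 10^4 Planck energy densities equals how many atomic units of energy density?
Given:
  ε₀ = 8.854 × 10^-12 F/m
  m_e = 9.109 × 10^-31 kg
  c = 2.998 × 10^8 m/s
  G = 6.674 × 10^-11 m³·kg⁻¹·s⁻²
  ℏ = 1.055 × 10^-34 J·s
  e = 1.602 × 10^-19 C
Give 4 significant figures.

8.461 × 10^104

Planck energy density: u_P = c⁷/(ℏG²) = 4.632 × 10^113 J/m³
atomic unit of energy density: u_au = E_h/a₀³ = m_e⁴e¹⁰/((4πε₀)⁵ℏ⁸) = 2.929 × 10^13 J/m³
5.35 × 10^4 × 4.632 × 10^113 / 2.929 × 10^13 = 8.461 × 10^104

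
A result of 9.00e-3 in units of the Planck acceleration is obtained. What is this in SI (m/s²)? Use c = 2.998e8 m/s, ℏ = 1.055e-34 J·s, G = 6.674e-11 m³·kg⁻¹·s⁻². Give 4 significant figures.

5.004e49 m/s²

One Planck acceleration: a_P = √(c⁷/(ℏG)) = 5.560e51 m/s².
9.00e-3 × 5.560e51 m/s² = 5.004e49 m/s²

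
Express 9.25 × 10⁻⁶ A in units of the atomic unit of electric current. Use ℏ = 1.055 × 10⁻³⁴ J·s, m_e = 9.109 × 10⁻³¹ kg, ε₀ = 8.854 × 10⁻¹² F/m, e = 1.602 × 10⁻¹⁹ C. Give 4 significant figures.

atomic unit of electric current: I_au = e E_h/ℏ = m_e e⁵/((4πε₀)²ℏ³) = 6.612 × 10⁻³ A.
9.25 × 10⁻⁶ / 6.612 × 10⁻³ = 1.399 × 10⁻³

1.399 × 10⁻³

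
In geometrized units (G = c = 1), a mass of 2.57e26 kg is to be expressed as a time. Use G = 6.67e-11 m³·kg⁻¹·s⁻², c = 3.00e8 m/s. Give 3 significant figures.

6.35e-10 s

Mass → time via G/c³.
2.57e26 kg × (G/c³) = 6.35e-10 s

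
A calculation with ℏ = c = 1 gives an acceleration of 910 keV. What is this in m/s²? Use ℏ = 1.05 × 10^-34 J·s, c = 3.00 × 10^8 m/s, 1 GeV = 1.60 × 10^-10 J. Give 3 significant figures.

4.16 × 10^29 m/s²

Acceleration is [L]/[T]² = c·[E]/ℏ.
1 GeV → c/ℏ × (1 GeV in J) = 4.57 × 10^32 m/s².
Convert the energy scale: 910 keV = 9.10 × 10^-4 GeV.
Result: 9.10 × 10^-4 × 4.57 × 10^32 = 4.16 × 10^29 m/s².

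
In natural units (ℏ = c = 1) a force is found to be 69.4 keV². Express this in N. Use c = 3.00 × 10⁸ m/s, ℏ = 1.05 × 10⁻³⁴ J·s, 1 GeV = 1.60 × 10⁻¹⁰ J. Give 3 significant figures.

5.64 × 10⁻⁵ N

Force is [E]/[L] = [E]²/(ℏc); restore (ℏc)⁻¹.
1 GeV² → 1/(ℏc) × (1 GeV in J)² = 8.13 × 10⁵ N.
Convert the energy scale: 69.4 keV² = 6.94 × 10⁻¹¹ GeV².
Result: 6.94 × 10⁻¹¹ × 8.13 × 10⁵ = 5.64 × 10⁻⁵ N.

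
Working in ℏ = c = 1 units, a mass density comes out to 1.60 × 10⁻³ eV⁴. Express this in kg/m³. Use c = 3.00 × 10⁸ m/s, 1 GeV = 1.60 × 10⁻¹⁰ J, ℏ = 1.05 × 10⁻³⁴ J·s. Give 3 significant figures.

3.73 × 10⁻¹⁹ kg/m³

Mass density is [E]/(c²[L]³) = [E]⁴/(ℏ³c⁵).
1 GeV⁴ → 1/(ℏ³c⁵) × (1 GeV in J)⁴ = 2.33 × 10²⁰ kg/m³.
Convert the energy scale: 1.60 × 10⁻³ eV⁴ = 1.60 × 10⁻³⁹ GeV⁴.
Result: 1.60 × 10⁻³⁹ × 2.33 × 10²⁰ = 3.73 × 10⁻¹⁹ kg/m³.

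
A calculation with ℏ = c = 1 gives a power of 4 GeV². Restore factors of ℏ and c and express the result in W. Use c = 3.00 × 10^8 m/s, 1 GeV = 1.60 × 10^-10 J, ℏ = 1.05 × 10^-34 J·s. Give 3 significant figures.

9.75 × 10^14 W

Power is [E]/[T] = [E]²/ℏ.
1 GeV² → 1/ℏ × (1 GeV in J)² = 2.44 × 10^14 W.
Result: 4 × 2.44 × 10^14 = 9.75 × 10^14 W.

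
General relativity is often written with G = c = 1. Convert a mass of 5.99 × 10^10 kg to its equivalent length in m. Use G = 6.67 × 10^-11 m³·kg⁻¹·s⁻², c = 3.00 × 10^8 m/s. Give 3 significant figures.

In G = c = 1 units mass has dimensions of length; the conversion factor is G/c².
5.99 × 10^10 kg × (G/c²) = 4.44 × 10^-17 m

4.44 × 10^-17 m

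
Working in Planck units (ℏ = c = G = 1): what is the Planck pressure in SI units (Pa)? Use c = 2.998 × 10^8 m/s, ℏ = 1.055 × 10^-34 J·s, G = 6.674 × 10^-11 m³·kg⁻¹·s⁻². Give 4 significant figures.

The unique combination of the constants set to 1 with dimensions of pressure is p_P = c⁷/(ℏG²).
  = 2.177 × 10^59 / 4.699 × 10^-55
  = 4.632 × 10^113 Pa

4.632 × 10^113 Pa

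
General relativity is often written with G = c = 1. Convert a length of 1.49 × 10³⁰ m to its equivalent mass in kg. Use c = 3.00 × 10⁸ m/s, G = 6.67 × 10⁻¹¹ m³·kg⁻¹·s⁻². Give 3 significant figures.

Length → mass via c²/G.
1.49 × 10³⁰ m × (c²/G) = 2.01 × 10⁵⁷ kg

2.01 × 10⁵⁷ kg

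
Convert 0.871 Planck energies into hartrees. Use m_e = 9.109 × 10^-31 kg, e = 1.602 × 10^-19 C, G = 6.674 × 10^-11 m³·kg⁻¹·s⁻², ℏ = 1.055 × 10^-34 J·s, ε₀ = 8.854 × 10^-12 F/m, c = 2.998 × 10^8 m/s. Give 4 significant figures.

3.914 × 10^26

Planck energy: E_P = √(ℏc⁵/G) = 1.957 × 10^9 J
hartree: E_h = m_e e⁴/(4πε₀ℏ)² = 4.354 × 10^-18 J
0.871 × 1.957 × 10^9 / 4.354 × 10^-18 = 3.914 × 10^26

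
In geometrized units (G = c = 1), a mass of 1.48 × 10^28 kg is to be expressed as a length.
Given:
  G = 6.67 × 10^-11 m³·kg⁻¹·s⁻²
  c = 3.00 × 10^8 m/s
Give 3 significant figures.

In G = c = 1 units mass has dimensions of length; the conversion factor is G/c².
1.48 × 10^28 kg × (G/c²) = 11 m

11 m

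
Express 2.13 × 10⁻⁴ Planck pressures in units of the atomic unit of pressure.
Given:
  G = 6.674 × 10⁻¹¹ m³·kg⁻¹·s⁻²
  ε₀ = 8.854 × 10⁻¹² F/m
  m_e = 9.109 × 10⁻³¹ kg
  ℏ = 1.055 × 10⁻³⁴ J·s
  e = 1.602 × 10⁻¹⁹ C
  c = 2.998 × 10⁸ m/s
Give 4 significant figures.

Planck pressure: p_P = c⁷/(ℏG²) = 4.632 × 10¹¹³ Pa
atomic unit of pressure: P_au = E_h/a₀³ = m_e⁴e¹⁰/((4πε₀)⁵ℏ⁸) = 2.929 × 10¹³ Pa
2.13 × 10⁻⁴ × 4.632 × 10¹¹³ / 2.929 × 10¹³ = 3.368 × 10⁹⁶

3.368 × 10⁹⁶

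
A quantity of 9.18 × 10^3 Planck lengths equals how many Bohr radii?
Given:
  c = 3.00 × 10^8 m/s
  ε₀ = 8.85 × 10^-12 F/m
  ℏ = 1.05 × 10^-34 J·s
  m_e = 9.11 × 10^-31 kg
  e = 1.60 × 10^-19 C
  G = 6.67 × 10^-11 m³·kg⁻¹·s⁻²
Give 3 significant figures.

Planck length: ℓ_P = √(ℏG/c³) = 1.61 × 10^-35 m
Bohr radius: a₀ = 4πε₀ℏ²/(m_e e²) = 5.26 × 10^-11 m
9.18 × 10^3 × 1.61 × 10^-35 / 5.26 × 10^-11 = 2.81 × 10^-21

2.81 × 10^-21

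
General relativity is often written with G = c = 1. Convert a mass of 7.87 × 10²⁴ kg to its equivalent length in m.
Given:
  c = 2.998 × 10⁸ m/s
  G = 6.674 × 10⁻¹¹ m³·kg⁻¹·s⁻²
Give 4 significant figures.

In G = c = 1 units mass has dimensions of length; the conversion factor is G/c².
7.87 × 10²⁴ kg × (G/c²) = 5.844 × 10⁻³ m

5.844 × 10⁻³ m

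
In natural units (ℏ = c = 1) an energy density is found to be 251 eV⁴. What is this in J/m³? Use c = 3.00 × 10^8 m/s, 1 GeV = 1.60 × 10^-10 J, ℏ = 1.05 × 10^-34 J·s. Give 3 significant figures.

[E]/[L]³ = [E]⁴/(ℏc)³; restore (ℏc)⁻³.
1 GeV⁴ → 1/(ℏc)³ × (1 GeV in J)⁴ = 2.10 × 10^37 J/m³.
Convert the energy scale: 251 eV⁴ = 2.51 × 10^-34 GeV⁴.
Result: 2.51 × 10^-34 × 2.10 × 10^37 = 5.26 × 10^3 J/m³.

5.26 × 10^3 J/m³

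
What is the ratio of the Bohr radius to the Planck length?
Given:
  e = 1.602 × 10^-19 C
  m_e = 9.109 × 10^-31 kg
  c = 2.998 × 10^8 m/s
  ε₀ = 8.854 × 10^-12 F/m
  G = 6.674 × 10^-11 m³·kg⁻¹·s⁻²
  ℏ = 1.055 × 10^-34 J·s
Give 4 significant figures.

Bohr radius: a₀ = 4πε₀ℏ²/(m_e e²) = 5.297 × 10^-11 m
Planck length: ℓ_P = √(ℏG/c³) = 1.616 × 10^-35 m
ratio = 5.297 × 10^-11 / 1.616 × 10^-35 = 3.277 × 10^24

3.277 × 10^24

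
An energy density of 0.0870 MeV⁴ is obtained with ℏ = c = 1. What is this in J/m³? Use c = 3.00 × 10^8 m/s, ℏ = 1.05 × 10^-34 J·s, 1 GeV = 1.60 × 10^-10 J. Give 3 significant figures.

[E]/[L]³ = [E]⁴/(ℏc)³; restore (ℏc)⁻³.
1 GeV⁴ → 1/(ℏc)³ × (1 GeV in J)⁴ = 2.10 × 10^37 J/m³.
Convert the energy scale: 0.0870 MeV⁴ = 8.70 × 10^-14 GeV⁴.
Result: 8.70 × 10^-14 × 2.10 × 10^37 = 1.82 × 10^24 J/m³.

1.82 × 10^24 J/m³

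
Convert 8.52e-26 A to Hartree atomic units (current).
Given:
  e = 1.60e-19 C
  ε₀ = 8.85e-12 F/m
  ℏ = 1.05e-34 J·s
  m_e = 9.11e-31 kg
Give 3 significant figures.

1.28e-23

atomic unit of electric current: I_au = e E_h/ℏ = m_e e⁵/((4πε₀)²ℏ³) = 6.67e-3 A.
8.52e-26 / 6.67e-3 = 1.28e-23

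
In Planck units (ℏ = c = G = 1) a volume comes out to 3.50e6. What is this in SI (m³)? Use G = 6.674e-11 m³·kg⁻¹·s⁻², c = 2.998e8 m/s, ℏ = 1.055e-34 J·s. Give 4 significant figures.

1.478e-98 m³

One Planck volume: V_P = (ℏG/c³)^(3/2) = 4.224e-105 m³.
3.50e6 × 4.224e-105 m³ = 1.478e-98 m³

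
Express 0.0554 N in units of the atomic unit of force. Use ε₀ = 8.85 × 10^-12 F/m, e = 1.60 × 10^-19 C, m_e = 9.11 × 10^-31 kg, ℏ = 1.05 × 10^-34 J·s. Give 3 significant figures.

atomic unit of force: F_au = E_h/a₀ = m_e²e⁶/((4πε₀)³ℏ⁴) = 8.33 × 10^-8 N.
0.0554 / 8.33 × 10^-8 = 6.65 × 10^5

6.65 × 10^5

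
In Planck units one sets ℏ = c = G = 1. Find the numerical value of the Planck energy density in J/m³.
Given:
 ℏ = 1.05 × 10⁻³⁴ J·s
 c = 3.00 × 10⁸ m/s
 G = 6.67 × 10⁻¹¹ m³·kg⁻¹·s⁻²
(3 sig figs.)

4.68 × 10¹¹³ J/m³

u_P = c⁷/(ℏG²)
  = 2.19 × 10⁵⁹ / 4.67 × 10⁻⁵⁵
  = 4.68 × 10¹¹³ J/m³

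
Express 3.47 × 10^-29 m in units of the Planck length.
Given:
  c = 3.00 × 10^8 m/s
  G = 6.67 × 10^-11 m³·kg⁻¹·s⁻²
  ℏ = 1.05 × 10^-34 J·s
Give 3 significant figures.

Planck length: ℓ_P = √(ℏG/c³) = 1.61 × 10^-35 m.
3.47 × 10^-29 / 1.61 × 10^-35 = 2.15 × 10^6

2.15 × 10^6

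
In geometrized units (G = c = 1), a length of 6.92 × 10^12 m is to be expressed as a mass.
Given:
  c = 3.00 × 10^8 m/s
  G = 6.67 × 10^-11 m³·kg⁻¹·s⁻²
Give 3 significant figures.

9.34 × 10^39 kg

Length → mass via c²/G.
6.92 × 10^12 m × (c²/G) = 9.34 × 10^39 kg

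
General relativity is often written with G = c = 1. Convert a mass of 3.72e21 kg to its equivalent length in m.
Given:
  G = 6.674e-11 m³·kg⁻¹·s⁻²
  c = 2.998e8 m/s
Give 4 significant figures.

In G = c = 1 units mass has dimensions of length; the conversion factor is G/c².
3.72e21 kg × (G/c²) = 2.762e-6 m

2.762e-6 m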